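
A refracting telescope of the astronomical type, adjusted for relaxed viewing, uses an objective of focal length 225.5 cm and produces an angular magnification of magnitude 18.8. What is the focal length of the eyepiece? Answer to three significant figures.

|M| = f_obj/f_eye, so f_eye = f_obj/|M| = 225.5/18.8 = 11.995 cm.

12.0 cm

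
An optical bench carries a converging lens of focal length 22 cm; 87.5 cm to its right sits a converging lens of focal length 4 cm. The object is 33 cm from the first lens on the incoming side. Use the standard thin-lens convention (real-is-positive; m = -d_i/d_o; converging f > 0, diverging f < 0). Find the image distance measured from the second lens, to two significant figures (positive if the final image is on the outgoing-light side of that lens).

Applying the thin-lens equation to the first lens, 1/22 = 1/33 + 1/d_i1, which gives d_i1 = 66.000 cm.
The intermediate image is 66.000 cm to the right of lens 1, so d_o2 = L - d_i1 = 87.5 - 66.000 = 21.500 cm.
Applying the thin-lens equation again with f_2 = 4 cm and d_o2 = 21.500 cm gives d_i2 = 4.914 cm.

4.9 cm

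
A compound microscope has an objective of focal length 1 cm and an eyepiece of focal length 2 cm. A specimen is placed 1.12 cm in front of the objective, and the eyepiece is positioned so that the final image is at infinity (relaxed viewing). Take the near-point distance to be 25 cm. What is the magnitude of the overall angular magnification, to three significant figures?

Objective: 1/d_i = 1/f_obj - 1/d_o = 1/1 - 1/1.12 = 0.10714 cm^-1, so d_i = 9.333 cm.
m_obj = -d_i/d_o = -9.333/1.12 = -8.333.
Eyepiece angular magnification (image at infinity): M_eye = D/f_e = 25/2 = 12.500.
Overall M = m_obj x M_eye = (-8.333)(12.500) = -104.17.
|M| = 104.17.

104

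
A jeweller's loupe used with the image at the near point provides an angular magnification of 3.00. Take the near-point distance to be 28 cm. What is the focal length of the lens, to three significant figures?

For the image at the near point, M = 1 + D/f.
f = D/(M - 1) = 28/(3.0 - 1) = 14.000 cm.

14.0 cm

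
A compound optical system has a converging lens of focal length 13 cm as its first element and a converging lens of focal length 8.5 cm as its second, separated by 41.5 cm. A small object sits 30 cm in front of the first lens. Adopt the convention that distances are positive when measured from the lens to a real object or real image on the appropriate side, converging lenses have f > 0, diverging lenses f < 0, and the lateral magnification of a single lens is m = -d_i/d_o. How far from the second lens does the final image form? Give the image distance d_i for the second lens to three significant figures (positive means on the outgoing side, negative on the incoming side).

First lens: d_i1 = 1/(1/13 - 1/30) = 22.941 cm.
Object distance for lens 2: d_o2 = 41.5 - 22.941 = 18.559 cm.
Second lens: d_i2 = 1/(1/8.5 - 1/(18.559)) = 15.683 cm.

15.7 cm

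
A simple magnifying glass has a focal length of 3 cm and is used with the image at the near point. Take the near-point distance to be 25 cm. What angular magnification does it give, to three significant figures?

9.33

M = 1 + D/f = 1 + 25/3 = 9.333.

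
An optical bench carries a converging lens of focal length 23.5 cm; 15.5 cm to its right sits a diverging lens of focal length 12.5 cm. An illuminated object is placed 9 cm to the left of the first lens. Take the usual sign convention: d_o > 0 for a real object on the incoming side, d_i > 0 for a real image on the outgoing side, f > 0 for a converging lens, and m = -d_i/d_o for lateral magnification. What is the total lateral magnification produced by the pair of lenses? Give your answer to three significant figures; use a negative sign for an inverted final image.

Applying the thin-lens equation to the first lens, 1/23.5 = 1/9 + 1/d_i1, which gives d_i1 = -14.586 cm.
Its lateral magnification is m_1 = -d_i1/d_o1 = -(-14.586)/9 = 1.6207.
The intermediate image is virtual, 14.586 cm to the left of lens 1, so d_o2 = L - d_i1 = 15.5 - (-14.586) = 30.086 cm.
Applying the thin-lens equation again with f_2 = -12.5 cm and d_o2 = 30.086 cm gives d_i2 = -8.831 cm.
m_2 = -(-8.831)/(30.086) = 0.2935.
Total m = m_1 x m_2 = (1.6207)(0.2935) = 0.4757.

0.476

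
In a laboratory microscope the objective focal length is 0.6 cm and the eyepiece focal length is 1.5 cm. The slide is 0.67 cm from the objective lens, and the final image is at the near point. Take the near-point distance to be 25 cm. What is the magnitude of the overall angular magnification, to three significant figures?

151

Objective: 1/d_i = 1/f_obj - 1/d_o = 1/0.6 - 1/0.67 = 0.17413 cm^-1, so d_i = 5.743 cm.
m_obj = -d_i/d_o = -5.743/0.67 = -8.571.
Eyepiece angular magnification (image at near point): M_eye = 1 + D/f_e = 1 + 25/1.5 = 17.667.
Overall M = m_obj x M_eye = (-8.571)(17.667) = -151.43.
|M| = 151.43.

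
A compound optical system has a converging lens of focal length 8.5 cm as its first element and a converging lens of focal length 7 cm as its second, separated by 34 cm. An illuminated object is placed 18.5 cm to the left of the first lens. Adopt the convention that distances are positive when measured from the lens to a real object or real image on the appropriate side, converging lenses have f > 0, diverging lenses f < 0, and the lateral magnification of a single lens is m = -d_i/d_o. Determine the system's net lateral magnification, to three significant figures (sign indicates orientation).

0.528

Lens 1: 1/d_i1 = 1/f_1 - 1/d_o1 = 1/8.5 - 1/18.5 = 0.06359 cm^-1, so d_i1 = 15.725 cm.
m_1 = -(15.725)/18.5 = -0.8500.
Object distance for lens 2: d_o2 = 34 - 15.725 = 18.275 cm.
Lens 2: 1/d_i2 = 1/f_2 - 1/d_o2 = 1/7 - 1/(18.275) = 0.08814 cm^-1, so d_i2 = 11.346 cm.
m_2 = -(11.346)/(18.275) = -0.6208.
Total m = m_1 x m_2 = (-0.8500)(-0.6208) = 0.5277.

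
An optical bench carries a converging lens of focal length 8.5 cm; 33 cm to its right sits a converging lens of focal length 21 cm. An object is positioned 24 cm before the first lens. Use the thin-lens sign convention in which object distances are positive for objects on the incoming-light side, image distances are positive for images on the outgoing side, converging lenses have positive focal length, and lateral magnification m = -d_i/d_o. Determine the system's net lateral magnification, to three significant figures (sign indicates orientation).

Applying the thin-lens equation to the first lens, 1/8.5 = 1/24 + 1/d_i1, which gives d_i1 = 13.161 cm.
Its lateral magnification is m_1 = -d_i1/d_o1 = -(13.161)/24 = -0.5484.
That image sits 19.839 cm in front of the second lens, so d_o2 = 19.839 cm.
Applying the thin-lens equation again with f_2 = 21 cm and d_o2 = 19.839 cm gives d_i2 = -358.750 cm.
m_2 = -(-358.750)/(19.839) = 18.0833.
The system's lateral magnification is m_1 m_2 = (-0.5484)(18.0833) = -9.9167.

-9.92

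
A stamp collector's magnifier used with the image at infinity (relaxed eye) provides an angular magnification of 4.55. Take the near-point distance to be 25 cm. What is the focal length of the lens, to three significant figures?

5.49 cm

For the image at infinity, M = D/f.
f = D/M = 25/4.55 = 5.495 cm.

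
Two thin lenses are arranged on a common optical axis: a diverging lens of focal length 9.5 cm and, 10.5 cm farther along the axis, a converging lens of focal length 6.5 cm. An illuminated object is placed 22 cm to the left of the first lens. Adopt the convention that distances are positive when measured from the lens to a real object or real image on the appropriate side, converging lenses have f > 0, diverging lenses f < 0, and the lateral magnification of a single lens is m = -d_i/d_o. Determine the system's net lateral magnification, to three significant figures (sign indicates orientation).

-0.184

Lens 1: 1/d_i1 = 1/f_1 - 1/d_o1 = 1/(-9.5) - 1/22 = -0.15072 cm^-1, so d_i1 = -6.635 cm.
m_1 = -(-6.635)/22 = 0.3016.
With d_i1 < 0 the first image is virtual and lies on the object side; the object distance for lens 2 is d_o2 = 10.5 - (-6.635) = 17.135 cm.
Lens 2: 1/d_i2 = 1/f_2 - 1/d_o2 = 1/6.5 - 1/(17.135) = 0.09549 cm^-1, so d_i2 = 10.473 cm.
m_2 = -(10.473)/(17.135) = -0.6112.
Overall magnification: m = m_1 m_2 = -0.1843.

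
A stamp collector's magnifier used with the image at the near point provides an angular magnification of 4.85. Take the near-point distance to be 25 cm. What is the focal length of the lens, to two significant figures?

6.5 cm

For the image at the near point, M = 1 + D/f.
f = D/(M - 1) = 25/(4.85 - 1) = 6.494 cm.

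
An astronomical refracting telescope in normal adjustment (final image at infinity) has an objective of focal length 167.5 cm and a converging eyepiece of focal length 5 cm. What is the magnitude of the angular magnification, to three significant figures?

33.5

|M| = f_obj/|f_eye| = 167.5/5 = 33.500.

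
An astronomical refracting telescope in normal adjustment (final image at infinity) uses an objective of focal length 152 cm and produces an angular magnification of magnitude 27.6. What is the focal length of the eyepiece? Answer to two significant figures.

5.5 cm

|M| = f_obj/f_eye, so f_eye = f_obj/|M| = 152/27.6 = 5.507 cm.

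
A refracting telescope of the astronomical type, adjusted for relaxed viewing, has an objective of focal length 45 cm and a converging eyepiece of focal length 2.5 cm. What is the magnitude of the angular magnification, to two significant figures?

|M| = f_obj/|f_eye| = 45/2.5 = 18.000.

18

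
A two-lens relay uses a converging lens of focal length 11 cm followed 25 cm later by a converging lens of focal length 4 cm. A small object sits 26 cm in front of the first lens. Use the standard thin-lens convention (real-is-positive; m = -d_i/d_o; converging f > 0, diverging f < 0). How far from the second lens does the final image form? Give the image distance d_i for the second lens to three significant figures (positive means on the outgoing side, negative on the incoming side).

First lens: d_i1 = 1/(1/11 - 1/26) = 19.067 cm.
Object distance for lens 2: d_o2 = 25 - 19.067 = 5.933 cm.
Second lens: d_i2 = 1/(1/4 - 1/(5.933)) = 12.276 cm.

12.3 cm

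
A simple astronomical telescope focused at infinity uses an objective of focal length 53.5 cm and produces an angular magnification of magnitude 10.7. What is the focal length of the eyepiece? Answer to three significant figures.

5.00 cm

|M| = f_obj/f_eye, so f_eye = f_obj/|M| = 53.5/10.7 = 5.000 cm.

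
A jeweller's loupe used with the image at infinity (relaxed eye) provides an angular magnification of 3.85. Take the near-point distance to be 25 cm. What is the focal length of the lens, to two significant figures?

6.5 cm

For the image at infinity, M = D/f.
f = D/M = 25/3.85 = 6.494 cm.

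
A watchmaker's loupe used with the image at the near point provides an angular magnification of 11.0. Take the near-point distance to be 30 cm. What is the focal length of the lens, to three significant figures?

3.00 cm

For the image at the near point, M = 1 + D/f.
f = D/(M - 1) = 30/(11.0 - 1) = 3.000 cm.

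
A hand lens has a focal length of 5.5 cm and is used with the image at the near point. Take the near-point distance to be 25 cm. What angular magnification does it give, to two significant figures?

M = 1 + D/f = 1 + 25/5.5 = 5.545.

5.5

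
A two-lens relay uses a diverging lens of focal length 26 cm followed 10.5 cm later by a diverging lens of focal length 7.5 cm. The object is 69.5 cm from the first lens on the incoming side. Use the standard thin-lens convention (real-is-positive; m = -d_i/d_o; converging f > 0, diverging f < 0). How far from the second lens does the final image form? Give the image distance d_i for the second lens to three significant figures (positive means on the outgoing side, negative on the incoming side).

-5.98 cm

Lens 1: 1/d_i1 = 1/f_1 - 1/d_o1 = 1/(-26) - 1/69.5 = -0.05285 cm^-1, so d_i1 = -18.921 cm.
The intermediate image is virtual, 18.921 cm to the left of lens 1, so d_o2 = L - d_i1 = 10.5 - (-18.921) = 29.421 cm.
Lens 2: 1/d_i2 = 1/f_2 - 1/d_o2 = 1/(-7.5) - 1/(29.421) = -0.16732 cm^-1, so d_i2 = -5.976 cm.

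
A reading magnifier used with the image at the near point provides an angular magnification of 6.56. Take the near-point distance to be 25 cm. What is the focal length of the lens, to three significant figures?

For the image at the near point, M = 1 + D/f.
f = D/(M - 1) = 25/(6.56 - 1) = 4.496 cm.

4.50 cm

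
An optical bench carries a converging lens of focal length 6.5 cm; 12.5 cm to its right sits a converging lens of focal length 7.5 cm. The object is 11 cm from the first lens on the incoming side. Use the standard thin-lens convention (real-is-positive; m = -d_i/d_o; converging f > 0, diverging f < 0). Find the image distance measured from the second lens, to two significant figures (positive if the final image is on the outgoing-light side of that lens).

First lens: d_i1 = 1/(1/6.5 - 1/11) = 15.889 cm.
This image would form 15.889 cm past lens 1, i.e. 3.389 cm beyond lens 2, so it is a virtual object for lens 2: d_o2 = 12.5 - 15.889 = -3.389 cm.
Second lens: d_i2 = 1/(1/7.5 - 1/(-3.389)) = 2.334 cm.

2.3 cm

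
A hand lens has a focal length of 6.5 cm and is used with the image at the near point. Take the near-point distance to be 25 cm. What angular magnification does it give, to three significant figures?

M = 1 + D/f = 1 + 25/6.5 = 4.846.

4.85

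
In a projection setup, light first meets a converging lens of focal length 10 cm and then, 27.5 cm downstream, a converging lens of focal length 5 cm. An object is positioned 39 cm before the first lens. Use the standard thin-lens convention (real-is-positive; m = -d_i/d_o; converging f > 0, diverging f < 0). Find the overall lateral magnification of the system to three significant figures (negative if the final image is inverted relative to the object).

0.190

Lens 1: 1/d_i1 = 1/f_1 - 1/d_o1 = 1/10 - 1/39 = 0.07436 cm^-1, so d_i1 = 13.448 cm.
m_1 = -(13.448)/39 = -0.3448.
Object distance for lens 2: d_o2 = 27.5 - 13.448 = 14.052 cm.
Lens 2: 1/d_i2 = 1/f_2 - 1/d_o2 = 1/5 - 1/(14.052) = 0.12883 cm^-1, so d_i2 = 7.762 cm.
m_2 = -(7.762)/(14.052) = -0.5524.
Total m = m_1 x m_2 = (-0.3448)(-0.5524) = 0.1905.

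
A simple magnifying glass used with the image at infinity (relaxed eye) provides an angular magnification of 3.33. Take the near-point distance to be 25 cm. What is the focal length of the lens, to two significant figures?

7.5 cm

For the image at infinity, M = D/f.
f = D/M = 25/3.33 = 7.508 cm.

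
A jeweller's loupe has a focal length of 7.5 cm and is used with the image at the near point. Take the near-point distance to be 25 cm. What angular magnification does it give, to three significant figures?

M = 1 + D/f = 1 + 25/7.5 = 4.333.

4.33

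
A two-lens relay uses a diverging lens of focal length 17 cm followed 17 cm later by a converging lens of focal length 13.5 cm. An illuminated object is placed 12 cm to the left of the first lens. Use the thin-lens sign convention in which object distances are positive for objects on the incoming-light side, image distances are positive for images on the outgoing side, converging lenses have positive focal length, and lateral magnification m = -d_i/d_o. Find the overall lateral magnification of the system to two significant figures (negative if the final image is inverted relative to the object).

Applying the thin-lens equation to the first lens, 1/(-17) = 1/12 + 1/d_i1, which gives d_i1 = -7.034 cm.
Its lateral magnification is m_1 = -d_i1/d_o1 = -(-7.034)/12 = 0.5862.
The intermediate image is virtual, 7.034 cm to the left of lens 1, so d_o2 = L - d_i1 = 17 - (-7.034) = 24.034 cm.
Applying the thin-lens equation again with f_2 = 13.5 cm and d_o2 = 24.034 cm gives d_i2 = 30.800 cm.
m_2 = -(30.800)/(24.034) = -1.2815.
Overall magnification: m = m_1 m_2 = -0.7512.

-0.75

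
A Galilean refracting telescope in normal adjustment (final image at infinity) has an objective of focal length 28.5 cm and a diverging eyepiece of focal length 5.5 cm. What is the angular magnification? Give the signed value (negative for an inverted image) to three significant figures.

5.18

M = -f_obj/f_eye = -28.5/(-5.5) = 5.182.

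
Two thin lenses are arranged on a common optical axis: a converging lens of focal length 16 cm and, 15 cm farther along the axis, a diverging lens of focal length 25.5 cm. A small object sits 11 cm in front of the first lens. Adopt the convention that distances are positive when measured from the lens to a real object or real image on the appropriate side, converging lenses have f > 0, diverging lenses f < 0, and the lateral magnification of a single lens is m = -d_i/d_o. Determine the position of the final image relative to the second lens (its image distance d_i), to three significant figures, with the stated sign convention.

First lens: d_i1 = 1/(1/16 - 1/11) = -35.200 cm.
With d_i1 < 0 the first image is virtual and lies on the object side; the object distance for lens 2 is d_o2 = 15 - (-35.200) = 50.200 cm.
Second lens: d_i2 = 1/(1/(-25.5) - 1/(50.200)) = -16.910 cm.

-16.9 cm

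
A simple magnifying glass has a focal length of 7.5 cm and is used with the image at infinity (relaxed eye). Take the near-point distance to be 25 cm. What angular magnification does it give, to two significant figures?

M = D/f = 25/7.5 = 3.333.

3.3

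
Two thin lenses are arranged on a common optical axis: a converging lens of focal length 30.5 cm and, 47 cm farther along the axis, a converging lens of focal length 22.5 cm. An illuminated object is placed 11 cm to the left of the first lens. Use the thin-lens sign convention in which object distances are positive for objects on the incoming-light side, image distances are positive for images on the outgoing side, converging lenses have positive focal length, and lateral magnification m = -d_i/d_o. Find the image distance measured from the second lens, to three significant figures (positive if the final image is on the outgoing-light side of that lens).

34.6 cm

Lens 1: 1/d_i1 = 1/f_1 - 1/d_o1 = 1/30.5 - 1/11 = -0.05812 cm^-1, so d_i1 = -17.205 cm.
The intermediate image is virtual, 17.205 cm to the left of lens 1, so d_o2 = L - d_i1 = 47 - (-17.205) = 64.205 cm.
Lens 2: 1/d_i2 = 1/f_2 - 1/d_o2 = 1/22.5 - 1/(64.205) = 0.02887 cm^-1, so d_i2 = 34.639 cm.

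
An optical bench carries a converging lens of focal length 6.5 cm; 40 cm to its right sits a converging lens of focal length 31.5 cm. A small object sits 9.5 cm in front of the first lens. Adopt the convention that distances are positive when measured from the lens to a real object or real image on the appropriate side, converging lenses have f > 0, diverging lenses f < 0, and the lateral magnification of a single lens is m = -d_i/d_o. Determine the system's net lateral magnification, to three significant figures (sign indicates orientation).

-5.65

Applying the thin-lens equation to the first lens, 1/6.5 = 1/9.5 + 1/d_i1, which gives d_i1 = 20.583 cm.
Its lateral magnification is m_1 = -d_i1/d_o1 = -(20.583)/9.5 = -2.1667.
Object distance for lens 2: d_o2 = 40 - 20.583 = 19.417 cm.
Applying the thin-lens equation again with f_2 = 31.5 cm and d_o2 = 19.417 cm gives d_i2 = -50.617 cm.
m_2 = -(-50.617)/(19.417) = 2.6069.
The system's lateral magnification is m_1 m_2 = (-2.1667)(2.6069) = -5.6483.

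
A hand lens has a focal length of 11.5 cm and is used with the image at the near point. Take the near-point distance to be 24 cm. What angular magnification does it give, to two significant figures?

3.1

M = 1 + D/f = 1 + 24/11.5 = 3.087.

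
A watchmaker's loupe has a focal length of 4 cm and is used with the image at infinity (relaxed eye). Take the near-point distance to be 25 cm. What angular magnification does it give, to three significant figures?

M = D/f = 25/4 = 6.250.

6.25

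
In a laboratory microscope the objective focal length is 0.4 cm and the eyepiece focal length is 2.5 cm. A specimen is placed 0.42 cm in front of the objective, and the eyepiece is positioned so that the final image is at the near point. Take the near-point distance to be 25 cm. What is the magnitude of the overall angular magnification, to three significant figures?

Objective: 1/d_i = 1/f_obj - 1/d_o = 1/0.4 - 1/0.42 = 0.11905 cm^-1, so d_i = 8.400 cm.
m_obj = -d_i/d_o = -8.400/0.42 = -20.000.
Eyepiece angular magnification (image at near point): M_eye = 1 + D/f_e = 1 + 25/2.5 = 11.000.
Overall M = m_obj x M_eye = (-20.000)(11.000) = -220.00.
|M| = 220.00.

220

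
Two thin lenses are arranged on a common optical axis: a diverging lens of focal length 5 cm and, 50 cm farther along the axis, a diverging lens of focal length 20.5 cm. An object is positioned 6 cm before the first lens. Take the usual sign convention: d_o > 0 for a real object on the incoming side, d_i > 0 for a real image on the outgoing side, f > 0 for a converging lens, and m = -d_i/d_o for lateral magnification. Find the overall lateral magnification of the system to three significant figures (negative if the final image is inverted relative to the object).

0.127

Applying the thin-lens equation to the first lens, 1/(-5) = 1/6 + 1/d_i1, which gives d_i1 = -2.727 cm.
Its lateral magnification is m_1 = -d_i1/d_o1 = -(-2.727)/6 = 0.4545.
With d_i1 < 0 the first image is virtual and lies on the object side; the object distance for lens 2 is d_o2 = 50 - (-2.727) = 52.727 cm.
Applying the thin-lens equation again with f_2 = -20.5 cm and d_o2 = 52.727 cm gives d_i2 = -14.761 cm.
m_2 = -(-14.761)/(52.727) = 0.2800.
Total m = m_1 x m_2 = (0.4545)(0.2800) = 0.1273.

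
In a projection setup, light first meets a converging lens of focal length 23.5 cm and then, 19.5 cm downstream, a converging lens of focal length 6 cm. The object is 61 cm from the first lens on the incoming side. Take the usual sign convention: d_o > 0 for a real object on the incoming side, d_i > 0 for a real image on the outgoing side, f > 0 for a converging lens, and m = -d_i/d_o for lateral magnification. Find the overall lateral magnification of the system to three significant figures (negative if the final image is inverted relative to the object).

-0.152

First lens: d_i1 = 1/(1/23.5 - 1/61) = 38.227 cm.
m_1 = -(38.227)/61 = -0.6267.
Since 38.227 cm > 19.5 cm, the first image lies past the second lens and serves as a virtual object: d_o2 = L - d_i1 = -18.727 cm.
Second lens: d_i2 = 1/(1/6 - 1/(-18.727)) = 4.544 cm.
m_2 = -(4.544)/(-18.727) = 0.2427.
The system's lateral magnification is m_1 m_2 = (-0.6267)(0.2427) = -0.1521.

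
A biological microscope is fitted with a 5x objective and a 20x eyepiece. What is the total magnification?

The overall magnification of a compound microscope is the product of the objective and eyepiece magnifications:
M = M_obj x M_eye = 5 x 20 = 100.

100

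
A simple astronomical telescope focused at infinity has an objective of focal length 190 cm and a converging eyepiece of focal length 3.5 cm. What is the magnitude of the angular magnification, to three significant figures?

|M| = f_obj/|f_eye| = 190/3.5 = 54.286.

54.3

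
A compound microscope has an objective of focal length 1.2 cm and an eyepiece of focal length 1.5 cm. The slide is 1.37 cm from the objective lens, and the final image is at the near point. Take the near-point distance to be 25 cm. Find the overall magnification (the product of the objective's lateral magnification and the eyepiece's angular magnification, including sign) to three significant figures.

-125

Objective: 1/d_i = 1/f_obj - 1/d_o = 1/1.2 - 1/1.37 = 0.10341 cm^-1, so d_i = 9.671 cm.
m_obj = -d_i/d_o = -9.671/1.37 = -7.059.
Eyepiece angular magnification (image at near point): M_eye = 1 + D/f_e = 1 + 25/1.5 = 17.667.
Overall M = m_obj x M_eye = (-7.059)(17.667) = -124.71.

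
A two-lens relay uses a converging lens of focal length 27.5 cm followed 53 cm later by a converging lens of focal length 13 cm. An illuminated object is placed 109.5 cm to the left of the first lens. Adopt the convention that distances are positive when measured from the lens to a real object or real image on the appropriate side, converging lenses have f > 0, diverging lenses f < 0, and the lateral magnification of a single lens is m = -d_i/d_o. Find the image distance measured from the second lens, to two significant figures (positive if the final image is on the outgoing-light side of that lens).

First lens: d_i1 = 1/(1/27.5 - 1/109.5) = 36.723 cm.
The intermediate image is 36.723 cm to the right of lens 1, so d_o2 = L - d_i1 = 53 - 36.723 = 16.277 cm.
Second lens: d_i2 = 1/(1/13 - 1/(16.277)) = 64.565 cm.

65 cm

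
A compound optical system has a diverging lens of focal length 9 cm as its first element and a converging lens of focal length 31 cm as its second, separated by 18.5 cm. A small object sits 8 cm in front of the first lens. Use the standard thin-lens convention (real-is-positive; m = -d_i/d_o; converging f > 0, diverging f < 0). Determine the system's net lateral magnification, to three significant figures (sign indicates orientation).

1.99

Lens 1: 1/d_i1 = 1/f_1 - 1/d_o1 = 1/(-9) - 1/8 = -0.23611 cm^-1, so d_i1 = -4.235 cm.
m_1 = -(-4.235)/8 = 0.5294.
The intermediate image is virtual, 4.235 cm to the left of lens 1, so d_o2 = L - d_i1 = 18.5 - (-4.235) = 22.735 cm.
Lens 2: 1/d_i2 = 1/f_2 - 1/d_o2 = 1/31 - 1/(22.735) = -0.01173 cm^-1, so d_i2 = -85.278 cm.
m_2 = -(-85.278)/(22.735) = 3.7509.
The system's lateral magnification is m_1 m_2 = (0.5294)(3.7509) = 1.9858.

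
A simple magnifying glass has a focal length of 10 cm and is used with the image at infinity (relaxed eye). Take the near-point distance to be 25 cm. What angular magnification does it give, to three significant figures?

M = D/f = 25/10 = 2.500.

2.50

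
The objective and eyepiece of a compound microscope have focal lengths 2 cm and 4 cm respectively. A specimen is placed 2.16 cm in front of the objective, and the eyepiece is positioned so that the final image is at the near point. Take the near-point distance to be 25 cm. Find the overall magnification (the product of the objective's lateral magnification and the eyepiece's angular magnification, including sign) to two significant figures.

-91

Objective: 1/d_i = 1/f_obj - 1/d_o = 1/2 - 1/2.16 = 0.03704 cm^-1, so d_i = 27.000 cm.
m_obj = -d_i/d_o = -27.000/2.16 = -12.500.
Eyepiece angular magnification (image at near point): M_eye = 1 + D/f_e = 1 + 25/4 = 7.250.
Overall M = m_obj x M_eye = (-12.500)(7.250) = -90.62.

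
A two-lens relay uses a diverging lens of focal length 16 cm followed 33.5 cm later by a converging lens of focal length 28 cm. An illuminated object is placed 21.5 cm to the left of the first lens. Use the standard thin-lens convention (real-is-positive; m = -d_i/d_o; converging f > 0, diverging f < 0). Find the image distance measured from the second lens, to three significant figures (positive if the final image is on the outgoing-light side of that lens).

Applying the thin-lens equation to the first lens, 1/(-16) = 1/21.5 + 1/d_i1, which gives d_i1 = -9.173 cm.
With d_i1 < 0 the first image is virtual and lies on the object side; the object distance for lens 2 is d_o2 = 33.5 - (-9.173) = 42.673 cm.
Applying the thin-lens equation again with f_2 = 28 cm and d_o2 = 42.673 cm gives d_i2 = 81.430 cm.

81.4 cm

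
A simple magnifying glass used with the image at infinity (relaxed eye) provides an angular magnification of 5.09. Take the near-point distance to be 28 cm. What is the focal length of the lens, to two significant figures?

For the image at infinity, M = D/f.
f = D/M = 28/5.09 = 5.501 cm.

5.5 cm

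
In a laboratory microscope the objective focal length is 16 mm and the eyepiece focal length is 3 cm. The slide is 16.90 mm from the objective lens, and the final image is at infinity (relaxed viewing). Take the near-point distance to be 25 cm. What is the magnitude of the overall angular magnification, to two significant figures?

150

Convert to cm: f_obj = 16 mm = 1.6 cm; d_o = 16.90 mm = 1.69 cm.
Objective: 1/d_i = 1/f_obj - 1/d_o = 1/1.6 - 1/1.69 = 0.03328 cm^-1, so d_i = 30.044 cm.
m_obj = -d_i/d_o = -30.044/1.69 = -17.778.
Eyepiece angular magnification (image at infinity): M_eye = D/f_e = 25/3 = 8.333.
Overall M = m_obj x M_eye = (-17.778)(8.333) = -148.15.
|M| = 148.15.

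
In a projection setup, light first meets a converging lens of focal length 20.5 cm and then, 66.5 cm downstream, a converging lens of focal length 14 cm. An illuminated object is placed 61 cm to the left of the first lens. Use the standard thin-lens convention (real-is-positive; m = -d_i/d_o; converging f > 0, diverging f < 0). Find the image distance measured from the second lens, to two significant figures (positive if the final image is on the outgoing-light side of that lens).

23 cm

Applying the thin-lens equation to the first lens, 1/20.5 = 1/61 + 1/d_i1, which gives d_i1 = 30.877 cm.
That image sits 35.623 cm in front of the second lens, so d_o2 = 35.623 cm.
Applying the thin-lens equation again with f_2 = 14 cm and d_o2 = 35.623 cm gives d_i2 = 23.064 cm.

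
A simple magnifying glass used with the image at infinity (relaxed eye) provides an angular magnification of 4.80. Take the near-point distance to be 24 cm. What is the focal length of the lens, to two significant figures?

5.0 cm

For the image at infinity, M = D/f.
f = D/M = 24/4.8 = 5.000 cm.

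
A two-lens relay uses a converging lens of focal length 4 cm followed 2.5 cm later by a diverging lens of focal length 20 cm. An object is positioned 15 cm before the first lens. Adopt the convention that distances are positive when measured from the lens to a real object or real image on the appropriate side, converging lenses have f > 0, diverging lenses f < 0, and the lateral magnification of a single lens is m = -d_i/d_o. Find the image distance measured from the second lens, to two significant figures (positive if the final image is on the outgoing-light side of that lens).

3.5 cm

Applying the thin-lens equation to the first lens, 1/4 = 1/15 + 1/d_i1, which gives d_i1 = 5.455 cm.
Since 5.455 cm > 2.5 cm, the first image lies past the second lens and serves as a virtual object: d_o2 = L - d_i1 = -2.955 cm.
Applying the thin-lens equation again with f_2 = -20 cm and d_o2 = -2.955 cm gives d_i2 = 3.467 cm.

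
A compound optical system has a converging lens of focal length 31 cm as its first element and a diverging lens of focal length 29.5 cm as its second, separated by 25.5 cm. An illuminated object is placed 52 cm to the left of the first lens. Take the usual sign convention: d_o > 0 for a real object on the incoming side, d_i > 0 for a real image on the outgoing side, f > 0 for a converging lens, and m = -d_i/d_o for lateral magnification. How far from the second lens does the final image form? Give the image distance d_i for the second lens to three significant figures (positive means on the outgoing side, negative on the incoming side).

Applying the thin-lens equation to the first lens, 1/31 = 1/52 + 1/d_i1, which gives d_i1 = 76.762 cm.
Since 76.762 cm > 25.5 cm, the first image lies past the second lens and serves as a virtual object: d_o2 = L - d_i1 = -51.262 cm.
Applying the thin-lens equation again with f_2 = -29.5 cm and d_o2 = -51.262 cm gives d_i2 = -69.490 cm.

-69.5 cm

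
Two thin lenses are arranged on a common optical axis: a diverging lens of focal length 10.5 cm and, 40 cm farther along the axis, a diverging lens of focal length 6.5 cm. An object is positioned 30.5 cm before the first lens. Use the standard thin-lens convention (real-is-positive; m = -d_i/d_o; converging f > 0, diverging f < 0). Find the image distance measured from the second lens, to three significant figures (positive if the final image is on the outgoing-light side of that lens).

First lens: d_i1 = 1/(1/(-10.5) - 1/30.5) = -7.811 cm.
The intermediate image is virtual, 7.811 cm to the left of lens 1, so d_o2 = L - d_i1 = 40 - (-7.811) = 47.811 cm.
Second lens: d_i2 = 1/(1/(-6.5) - 1/(47.811)) = -5.722 cm.

-5.72 cm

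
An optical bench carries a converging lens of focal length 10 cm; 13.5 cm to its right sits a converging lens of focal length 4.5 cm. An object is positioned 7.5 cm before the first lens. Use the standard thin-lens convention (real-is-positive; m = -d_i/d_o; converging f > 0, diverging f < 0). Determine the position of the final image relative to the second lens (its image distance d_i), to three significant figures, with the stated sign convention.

Applying the thin-lens equation to the first lens, 1/10 = 1/7.5 + 1/d_i1, which gives d_i1 = -30.000 cm.
With d_i1 < 0 the first image is virtual and lies on the object side; the object distance for lens 2 is d_o2 = 13.5 - (-30.000) = 43.500 cm.
Applying the thin-lens equation again with f_2 = 4.5 cm and d_o2 = 43.500 cm gives d_i2 = 5.019 cm.

5.02 cm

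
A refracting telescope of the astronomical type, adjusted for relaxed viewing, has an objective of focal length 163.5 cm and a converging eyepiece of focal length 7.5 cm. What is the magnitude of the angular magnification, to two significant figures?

22

|M| = f_obj/|f_eye| = 163.5/7.5 = 21.800.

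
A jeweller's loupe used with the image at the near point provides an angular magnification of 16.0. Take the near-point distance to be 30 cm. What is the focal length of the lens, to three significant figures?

For the image at the near point, M = 1 + D/f.
f = D/(M - 1) = 30/(16.0 - 1) = 2.000 cm.

2.00 cm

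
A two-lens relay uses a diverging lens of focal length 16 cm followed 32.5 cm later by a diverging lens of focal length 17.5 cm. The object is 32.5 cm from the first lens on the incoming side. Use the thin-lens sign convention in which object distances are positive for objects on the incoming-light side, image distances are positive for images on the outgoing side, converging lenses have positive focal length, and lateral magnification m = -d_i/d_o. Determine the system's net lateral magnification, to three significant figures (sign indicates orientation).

0.0951

Lens 1: 1/d_i1 = 1/f_1 - 1/d_o1 = 1/(-16) - 1/32.5 = -0.09327 cm^-1, so d_i1 = -10.722 cm.
m_1 = -(-10.722)/32.5 = 0.3299.
The intermediate image is virtual, 10.722 cm to the left of lens 1, so d_o2 = L - d_i1 = 32.5 - (-10.722) = 43.222 cm.
Lens 2: 1/d_i2 = 1/f_2 - 1/d_o2 = 1/(-17.5) - 1/(43.222) = -0.08028 cm^-1, so d_i2 = -12.456 cm.
m_2 = -(-12.456)/(43.222) = 0.2882.
Total m = m_1 x m_2 = (0.3299)(0.2882) = 0.0951.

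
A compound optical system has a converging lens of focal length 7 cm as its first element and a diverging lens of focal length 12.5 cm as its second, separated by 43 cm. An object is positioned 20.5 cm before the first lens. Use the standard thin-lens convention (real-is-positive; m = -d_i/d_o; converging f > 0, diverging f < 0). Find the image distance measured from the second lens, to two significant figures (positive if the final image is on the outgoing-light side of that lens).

First lens: d_i1 = 1/(1/7 - 1/20.5) = 10.630 cm.
The intermediate image is 10.630 cm to the right of lens 1, so d_o2 = L - d_i1 = 43 - 10.630 = 32.370 cm.
Second lens: d_i2 = 1/(1/(-12.5) - 1/(32.370)) = -9.018 cm.

-9.0 cm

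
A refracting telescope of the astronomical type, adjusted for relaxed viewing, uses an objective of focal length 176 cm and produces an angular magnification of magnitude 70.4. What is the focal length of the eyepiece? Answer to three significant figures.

2.50 cm

|M| = f_obj/f_eye, so f_eye = f_obj/|M| = 176/70.4 = 2.500 cm.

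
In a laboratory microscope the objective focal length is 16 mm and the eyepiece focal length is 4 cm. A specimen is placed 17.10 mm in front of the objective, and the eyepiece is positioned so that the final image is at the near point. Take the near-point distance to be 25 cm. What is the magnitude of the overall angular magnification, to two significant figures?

110

Convert to cm: f_obj = 16 mm = 1.6 cm; d_o = 17.10 mm = 1.71 cm.
Objective: 1/d_i = 1/f_obj - 1/d_o = 1/1.6 - 1/1.71 = 0.04020 cm^-1, so d_i = 24.873 cm.
m_obj = -d_i/d_o = -24.873/1.71 = -14.545.
Eyepiece angular magnification (image at near point): M_eye = 1 + D/f_e = 1 + 25/4 = 7.250.
Overall M = m_obj x M_eye = (-14.545)(7.250) = -105.45.
|M| = 105.45.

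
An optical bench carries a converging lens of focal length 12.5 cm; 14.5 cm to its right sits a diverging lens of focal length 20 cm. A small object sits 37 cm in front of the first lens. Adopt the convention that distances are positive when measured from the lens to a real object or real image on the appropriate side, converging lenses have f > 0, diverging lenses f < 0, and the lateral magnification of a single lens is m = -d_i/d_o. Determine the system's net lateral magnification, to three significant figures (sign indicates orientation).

-0.653

First lens: d_i1 = 1/(1/12.5 - 1/37) = 18.878 cm.
m_1 = -(18.878)/37 = -0.5102.
This image would form 18.878 cm past lens 1, i.e. 4.378 cm beyond lens 2, so it is a virtual object for lens 2: d_o2 = 14.5 - 18.878 = -4.378 cm.
Second lens: d_i2 = 1/(1/(-20) - 1/(-4.378)) = 5.604 cm.
m_2 = -(5.604)/(-4.378) = 1.2802.
Total m = m_1 x m_2 = (-0.5102)(1.2802) = -0.6532.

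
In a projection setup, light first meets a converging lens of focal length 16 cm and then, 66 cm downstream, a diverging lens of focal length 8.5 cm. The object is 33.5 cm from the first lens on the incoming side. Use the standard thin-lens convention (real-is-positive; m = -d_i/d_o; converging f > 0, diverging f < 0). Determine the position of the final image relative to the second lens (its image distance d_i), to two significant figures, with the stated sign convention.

Applying the thin-lens equation to the first lens, 1/16 = 1/33.5 + 1/d_i1, which gives d_i1 = 30.629 cm.
The intermediate image is 30.629 cm to the right of lens 1, so d_o2 = L - d_i1 = 66 - 30.629 = 35.371 cm.
Applying the thin-lens equation again with f_2 = -8.5 cm and d_o2 = 35.371 cm gives d_i2 = -6.853 cm.

-6.9 cm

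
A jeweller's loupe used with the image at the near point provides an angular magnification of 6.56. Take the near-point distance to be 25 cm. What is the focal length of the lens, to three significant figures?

4.50 cm

For the image at the near point, M = 1 + D/f.
f = D/(M - 1) = 25/(6.56 - 1) = 4.496 cm.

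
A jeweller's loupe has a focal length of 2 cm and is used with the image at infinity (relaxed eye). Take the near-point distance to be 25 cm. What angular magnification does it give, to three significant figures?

12.5

M = D/f = 25/2 = 12.500.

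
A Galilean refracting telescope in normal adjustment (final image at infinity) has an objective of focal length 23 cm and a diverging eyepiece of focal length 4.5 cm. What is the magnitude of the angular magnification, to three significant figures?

5.11

|M| = f_obj/|f_eye| = 23/4.5 = 5.111.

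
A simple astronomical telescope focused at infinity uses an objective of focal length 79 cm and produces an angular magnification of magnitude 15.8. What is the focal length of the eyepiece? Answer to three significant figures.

|M| = f_obj/f_eye, so f_eye = f_obj/|M| = 79/15.8 = 5.000 cm.

5.00 cm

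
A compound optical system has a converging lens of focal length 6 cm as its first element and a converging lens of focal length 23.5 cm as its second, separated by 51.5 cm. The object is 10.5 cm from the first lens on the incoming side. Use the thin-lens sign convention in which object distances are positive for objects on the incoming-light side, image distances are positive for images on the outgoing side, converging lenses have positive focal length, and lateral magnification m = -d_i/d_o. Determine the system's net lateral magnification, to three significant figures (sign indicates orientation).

First lens: d_i1 = 1/(1/6 - 1/10.5) = 14.000 cm.
m_1 = -(14.000)/10.5 = -1.3333.
The intermediate image is 14.000 cm to the right of lens 1, so d_o2 = L - d_i1 = 51.5 - 14.000 = 37.500 cm.
Second lens: d_i2 = 1/(1/23.5 - 1/(37.500)) = 62.946 cm.
m_2 = -(62.946)/(37.500) = -1.6786.
Total m = m_1 x m_2 = (-1.3333)(-1.6786) = 2.2381.

2.24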